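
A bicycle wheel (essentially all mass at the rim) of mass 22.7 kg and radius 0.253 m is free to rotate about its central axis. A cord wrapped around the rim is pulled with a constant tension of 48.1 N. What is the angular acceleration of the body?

I = MR² = (22.7)(0.253)² = 1.453 kg·m².
τ = F R = (48.1)(0.253) = 12.17 N·m.
From τ = Iα: α = 12.17/1.453 = 8.375 rad/s².

α ≈ 8.38 rad/s²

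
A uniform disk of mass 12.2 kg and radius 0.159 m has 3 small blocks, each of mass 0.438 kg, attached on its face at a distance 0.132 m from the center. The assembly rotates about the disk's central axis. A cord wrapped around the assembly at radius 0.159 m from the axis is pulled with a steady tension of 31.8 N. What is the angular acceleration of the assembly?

I_disk = ½MR² = ½(12.2)(0.159)² = 0.1542 kg·m².
I_blocks = 3·m·r² = 3(0.438)(0.132)² = 0.02290 kg·m².
Total I = 0.1771 kg·m².
τ = F r = (31.8)(0.159) = 5.056 N·m.
α = τ/I = 5.056/0.1771 = 28.55 rad/s².

α ≈ 28.5 rad/s²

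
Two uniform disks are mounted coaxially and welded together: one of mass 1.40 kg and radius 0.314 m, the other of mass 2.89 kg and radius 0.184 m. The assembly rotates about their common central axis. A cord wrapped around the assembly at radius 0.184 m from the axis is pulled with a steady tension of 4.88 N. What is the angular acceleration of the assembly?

I = ½M₁R₁² + ½M₂R₂² = ½(1.40)(0.314)² + ½(2.89)(0.184)² = 0.1179 kg·m².
τ = F r = (4.88)(0.184) = 0.8979 N·m.
α = τ/I = 0.8979/0.1179 = 7.613 rad/s².

α ≈ 7.61 rad/s²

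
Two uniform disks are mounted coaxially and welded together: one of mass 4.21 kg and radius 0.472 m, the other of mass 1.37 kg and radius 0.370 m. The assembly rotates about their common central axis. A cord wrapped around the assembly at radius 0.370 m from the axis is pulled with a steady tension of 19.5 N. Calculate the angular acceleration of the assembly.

α ≈ 12.8 rad/s²

I = ½M₁R₁² + ½M₂R₂² = ½(4.21)(0.472)² + ½(1.37)(0.370)² = 0.5627 kg·m².
τ = F r = (19.5)(0.370) = 7.215 N·m.
α = τ/I = 7.215/0.5627 = 12.82 rad/s².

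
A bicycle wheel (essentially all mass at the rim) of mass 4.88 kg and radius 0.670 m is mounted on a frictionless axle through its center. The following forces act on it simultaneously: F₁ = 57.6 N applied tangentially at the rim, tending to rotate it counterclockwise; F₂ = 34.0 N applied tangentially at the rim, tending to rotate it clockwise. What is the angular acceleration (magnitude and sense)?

α ≈ 7.22 rad/s², counterclockwise

I = MR² = (4.88)(0.670)² = 2.191 kg·m².
Taking counterclockwise as positive: τ₁ = +(57.6)(0.670) = +38.59 N·m; τ₂ = −(34.0)(0.670) = −22.78 N·m.
Net torque τ = 15.81 N·m.
α = τ/I = 15.81/2.191 = 7.218 rad/s².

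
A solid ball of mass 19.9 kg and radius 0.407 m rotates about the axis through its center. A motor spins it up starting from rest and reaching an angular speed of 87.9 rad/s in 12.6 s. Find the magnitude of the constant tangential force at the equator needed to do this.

I = (2/5)MR² = (2/5)(19.9)(0.407)² = 1.319 kg·m².
α = Δω/Δt = (87.9 − 0)/12.6 = 6.976 rad/s².
The required torque is τ = Iα = (1.319)(6.976) = 9.199 N·m.
A tangential force at the equator gives τ = FR, so F = τ/R = 9.199/0.407 = 22.60 N.

F ≈ 22.6 N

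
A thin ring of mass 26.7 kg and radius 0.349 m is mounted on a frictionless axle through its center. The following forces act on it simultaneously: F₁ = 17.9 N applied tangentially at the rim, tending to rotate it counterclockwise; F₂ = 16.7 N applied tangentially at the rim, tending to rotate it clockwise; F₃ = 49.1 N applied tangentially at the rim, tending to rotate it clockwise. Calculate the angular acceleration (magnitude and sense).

α ≈ 5.14 rad/s², clockwise

I = MR² = (26.7)(0.349)² = 3.252 kg·m².
Taking counterclockwise as positive: τ₁ = +(17.9)(0.349) = +6.247 N·m; τ₂ = −(16.7)(0.349) = −5.828 N·m; τ₃ = −(49.1)(0.349) = −17.14 N·m.
Net torque τ = -16.72 N·m.
α = τ/I = -16.72/3.252 = -5.140 rad/s².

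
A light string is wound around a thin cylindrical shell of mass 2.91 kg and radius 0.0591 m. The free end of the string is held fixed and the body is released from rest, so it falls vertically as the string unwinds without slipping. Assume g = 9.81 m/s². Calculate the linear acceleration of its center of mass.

a ≈ 4.91 m/s²

Translation: Mg − T = Ma. Rotation about the center: TR = Iα with I = MR².
With a = αR: T = (I/R²)a = M a, so Mg = (1 + 1.000)Ma.
a = g/(1 + 1.000) = 9.81/2.000 = 4.905 m/s².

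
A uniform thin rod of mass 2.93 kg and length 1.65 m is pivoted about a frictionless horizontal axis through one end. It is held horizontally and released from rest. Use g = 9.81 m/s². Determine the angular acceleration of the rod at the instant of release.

α ≈ 8.92 rad/s²

About the pivot, I = (1/3)ML² = (1/3)(2.93)(1.65)² = 2.659 kg·m².
The weight acts at the center, a distance L/2 = 0.8250 m from the pivot; τ = Mg(L/2) = 23.71 N·m.
α = τ/I = 23.71/2.659 = 8.918 rad/s².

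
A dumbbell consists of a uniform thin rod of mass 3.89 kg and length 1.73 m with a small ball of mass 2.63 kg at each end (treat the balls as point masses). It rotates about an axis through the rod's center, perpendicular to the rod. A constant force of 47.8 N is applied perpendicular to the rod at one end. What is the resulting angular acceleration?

I_rod = (1/12)ML² = (1/12)(3.89)(1.73)² = 0.9702 kg·m².
I_balls = 2·m·(L/2)² = 2(2.63)(0.8650)² = 3.936 kg·m².
Total I = 4.906 kg·m².
τ = F·(L/2) = (47.8)(0.865) = 41.35 N·m.
α = τ/I = 41.35/4.906 = 8.428 rad/s².

α ≈ 8.43 rad/s²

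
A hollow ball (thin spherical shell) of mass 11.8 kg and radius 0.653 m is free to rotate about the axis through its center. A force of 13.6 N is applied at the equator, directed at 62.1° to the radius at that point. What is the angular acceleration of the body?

α ≈ 2.34 rad/s²

I = (2/3)MR² = (2/3)(11.8)(0.653)² = 3.354 kg·m².
Only the tangential component produces torque: τ = F R sinθ = (13.6)(0.653) sin 62.1° = 7.849 N·m.
Newton's second law for rotation, τ = Iα, gives α = τ/I = 7.849/3.354 = 2.340 rad/s².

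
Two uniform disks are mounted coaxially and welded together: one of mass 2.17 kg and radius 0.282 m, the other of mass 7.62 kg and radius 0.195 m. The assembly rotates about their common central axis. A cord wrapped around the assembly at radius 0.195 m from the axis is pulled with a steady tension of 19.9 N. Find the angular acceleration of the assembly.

α ≈ 16.8 rad/s²

I = ½M₁R₁² + ½M₂R₂² = ½(2.17)(0.282)² + ½(7.62)(0.195)² = 0.2312 kg·m².
τ = F r = (19.9)(0.195) = 3.881 N·m.
α = τ/I = 3.881/0.2312 = 16.79 rad/s².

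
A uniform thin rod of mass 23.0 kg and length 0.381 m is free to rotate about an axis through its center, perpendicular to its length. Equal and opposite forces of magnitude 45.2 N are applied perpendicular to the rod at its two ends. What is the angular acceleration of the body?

I = (1/12)ML² = (1/12)(23.0)(0.381)² = 0.2782 kg·m².
The couple gives τ = F·(L/2) + F·(L/2) = F L = (45.2)(0.381) = 17.22 N·m.
From τ = Iα: α = 17.22/0.2782 = 61.90 rad/s².

α ≈ 61.9 rad/s²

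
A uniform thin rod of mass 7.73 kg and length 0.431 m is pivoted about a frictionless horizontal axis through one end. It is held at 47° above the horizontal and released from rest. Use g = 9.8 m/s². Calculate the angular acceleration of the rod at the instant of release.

α ≈ 23.3 rad/s²

About the pivot, I = (1/3)ML² = (1/3)(7.73)(0.431)² = 0.4786 kg·m².
The weight acts at the center, a distance L/2 = 0.2155 m from the pivot; τ = Mg(L/2) cos 47° = 11.13 N·m.
α = τ/I = 11.13/0.4786 = 23.26 rad/s².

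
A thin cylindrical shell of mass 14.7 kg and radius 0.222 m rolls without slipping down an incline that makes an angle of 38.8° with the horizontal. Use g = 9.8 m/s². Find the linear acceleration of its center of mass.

a ≈ 3.07 m/s²

Translation along the incline: Mg sinθ − f = Ma.
Rotation about the center: fR = Iα with I = MR². No-slip gives a = αR, so f = (I/R²)a = M a.
Substituting: Mg sinθ = (1 + 1.000)Ma, so a = g sinθ/(1 + 1.000) = (9.8) sin 38.8° / 2.000 = 3.070 m/s².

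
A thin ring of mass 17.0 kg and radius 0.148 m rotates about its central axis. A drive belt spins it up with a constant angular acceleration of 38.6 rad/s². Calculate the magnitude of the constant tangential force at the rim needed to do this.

I = MR² = (17.0)(0.148)² = 0.3724 kg·m².
The required torque is τ = Iα = (0.3724)(38.60) = 14.37 N·m.
A tangential force at the rim gives τ = FR, so F = τ/R = 14.37/0.148 = 97.12 N.

F ≈ 97.1 N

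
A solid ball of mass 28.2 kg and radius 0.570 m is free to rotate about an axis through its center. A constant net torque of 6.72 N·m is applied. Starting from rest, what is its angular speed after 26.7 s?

I = (2/5)MR² = (2/5)(28.2)(0.570)² = 3.665 kg·m².
α = τ/I = 6.72/3.665 = 1.834 rad/s².
ω = ω₀ + αt = 0 + (1.834)(26.7) = 48.96 rad/s.

ω ≈ 49.0 rad/s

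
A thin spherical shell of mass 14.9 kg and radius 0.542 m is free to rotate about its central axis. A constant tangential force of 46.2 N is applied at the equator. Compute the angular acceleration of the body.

α ≈ 8.58 rad/s²

I = (2/3)MR² = (2/3)(14.9)(0.542)² = 2.918 kg·m².
τ = F R = (46.2)(0.542) = 25.04 N·m.
Newton's second law for rotation, τ = Iα, gives α = τ/I = 25.04/2.918 = 8.581 rad/s².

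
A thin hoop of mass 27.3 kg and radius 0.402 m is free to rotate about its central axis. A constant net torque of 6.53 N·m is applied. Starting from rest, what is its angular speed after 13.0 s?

I = MR² = (27.3)(0.402)² = 4.412 kg·m².
α = τ/I = 6.53/4.412 = 1.480 rad/s².
ω = ω₀ + αt = 0 + (1.480)(13.0) = 19.24 rad/s.

ω ≈ 19.2 rad/s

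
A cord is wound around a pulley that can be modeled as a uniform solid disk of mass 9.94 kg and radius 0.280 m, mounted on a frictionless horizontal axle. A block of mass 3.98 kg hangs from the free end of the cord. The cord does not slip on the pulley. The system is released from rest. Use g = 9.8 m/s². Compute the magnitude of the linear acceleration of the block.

a ≈ 4.36 m/s²

I = ½MR² = (1/2)(9.94)(0.280)² = 0.3896 kg·m².
Block: mg − T = ma. Pulley: TR = Iα. No-slip: a = αR, so T = (I/R²)a = 4.970·a.
Then mg = (m + 4.970)a, so a = (3.98)(9.8)/(3.98 + 4.970) = 4.358 m/s².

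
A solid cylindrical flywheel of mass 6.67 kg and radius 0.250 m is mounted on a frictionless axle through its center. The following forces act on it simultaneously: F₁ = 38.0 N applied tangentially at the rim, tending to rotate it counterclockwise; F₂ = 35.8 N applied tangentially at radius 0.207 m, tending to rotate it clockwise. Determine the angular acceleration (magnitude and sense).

I = ½MR² = (1/2)(6.67)(0.250)² = 0.2084 kg·m².
Taking counterclockwise as positive: τ₁ = +(38.0)(0.250) = +9.500 N·m; τ₂ = −(35.8)(0.207) = −7.411 N·m.
Net torque τ = 2.089 N·m.
α = τ/I = 2.089/0.2084 = 10.02 rad/s².

α ≈ 10.0 rad/s², counterclockwise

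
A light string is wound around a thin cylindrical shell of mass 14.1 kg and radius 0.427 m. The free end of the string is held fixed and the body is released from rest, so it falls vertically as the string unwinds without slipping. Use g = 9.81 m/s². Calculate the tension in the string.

T ≈ 69.2 N

Translation: Mg − T = Ma. Rotation about the center: TR = Iα with I = MR².
With a = αR: T = (I/R²)a = M a, so Mg = (1 + 1.000)Ma.
a = g/(1 + 1.000) = 9.81/2.000 = 4.905 m/s².
T = 1.000·M·a = (1.000)(14.1)(4.905) = 69.16 N.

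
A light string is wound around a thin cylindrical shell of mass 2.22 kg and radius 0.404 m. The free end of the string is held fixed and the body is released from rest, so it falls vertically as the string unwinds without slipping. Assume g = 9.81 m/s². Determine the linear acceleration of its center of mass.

Translation: Mg − T = Ma. Rotation about the center: TR = Iα with I = MR².
With a = αR: T = (I/R²)a = M a, so Mg = (1 + 1.000)Ma.
a = g/(1 + 1.000) = 9.81/2.000 = 4.905 m/s².

a ≈ 4.91 m/s²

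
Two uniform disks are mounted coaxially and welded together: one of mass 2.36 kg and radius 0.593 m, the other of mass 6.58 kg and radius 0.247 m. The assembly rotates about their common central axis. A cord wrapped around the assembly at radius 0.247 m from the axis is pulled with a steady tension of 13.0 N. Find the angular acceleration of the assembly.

I = ½M₁R₁² + ½M₂R₂² = ½(2.36)(0.593)² + ½(6.58)(0.247)² = 0.6157 kg·m².
τ = F r = (13.0)(0.247) = 3.211 N·m.
α = τ/I = 3.211/0.6157 = 5.215 rad/s².

α ≈ 5.22 rad/s²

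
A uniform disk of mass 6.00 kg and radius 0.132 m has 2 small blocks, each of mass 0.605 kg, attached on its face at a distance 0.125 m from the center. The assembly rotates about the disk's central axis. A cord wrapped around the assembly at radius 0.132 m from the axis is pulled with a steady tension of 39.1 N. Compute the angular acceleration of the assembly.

α ≈ 72.5 rad/s²

I_disk = ½MR² = ½(6.00)(0.132)² = 0.05227 kg·m².
I_blocks = 2·m·r² = 2(0.605)(0.125)² = 0.01891 kg·m².
Total I = 0.07118 kg·m².
τ = F r = (39.1)(0.132) = 5.161 N·m.
α = τ/I = 5.161/0.07118 = 72.51 rad/s².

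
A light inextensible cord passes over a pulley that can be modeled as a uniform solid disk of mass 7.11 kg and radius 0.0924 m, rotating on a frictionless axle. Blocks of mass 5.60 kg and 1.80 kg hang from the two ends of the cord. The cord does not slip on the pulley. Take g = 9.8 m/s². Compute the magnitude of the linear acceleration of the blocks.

a ≈ 3.40 m/s²

I = ½MR² = (1/2)(7.11)(0.0924)² = 0.03035 kg·m².
Heavier block: m₁g − T₁ = m₁a. Lighter block: T₂ − m₂g = m₂a.
Pulley: (T₁ − T₂)R = Iα = I(a/R), so T₁ − T₂ = (I/R²)a = (1/2)M_p a = 3.555·a.
Adding the three: (m₁ − m₂)g = (m₁ + m₂ + 3.555)a, so a = (5.60 − 1.80)(9.8)/(5.60 + 1.80 + 3.555) = 3.399 m/s².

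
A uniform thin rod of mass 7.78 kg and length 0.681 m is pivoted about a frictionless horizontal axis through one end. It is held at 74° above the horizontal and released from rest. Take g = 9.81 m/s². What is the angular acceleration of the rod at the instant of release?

α ≈ 5.96 rad/s²

About the pivot, I = (1/3)ML² = (1/3)(7.78)(0.681)² = 1.203 kg·m².
The weight acts at the center, a distance L/2 = 0.3405 m from the pivot; τ = Mg(L/2) cos 74° = 7.163 N·m.
α = τ/I = 7.163/1.203 = 5.956 rad/s².
(Equivalently α = (3g/(2L)) cos 74° = 5.956 rad/s².)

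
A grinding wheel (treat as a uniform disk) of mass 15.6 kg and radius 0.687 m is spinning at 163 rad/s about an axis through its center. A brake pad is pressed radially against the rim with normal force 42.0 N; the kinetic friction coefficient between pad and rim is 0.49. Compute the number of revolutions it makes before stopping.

≈ 551 revolutions

I = ½MR² = (1/2)(15.6)(0.687)² = 3.681 kg·m².
Friction force f = μN = (0.49)(42.0) = 20.58 N at the rim; torque magnitude τ = fR = 14.14 N·m, opposing ω.
|α| = τ/I = 14.14/3.681 = 3.841 rad/s² (deceleration).
ω² = ω₀² − 2|α|θ with ω = 0 ⇒ θ = ω₀²/(2|α|) = 3459 rad = 550.5 rev.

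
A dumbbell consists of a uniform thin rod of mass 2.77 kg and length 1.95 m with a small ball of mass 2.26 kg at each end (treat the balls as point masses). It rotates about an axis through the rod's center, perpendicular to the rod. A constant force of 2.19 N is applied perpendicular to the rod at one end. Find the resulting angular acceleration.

α ≈ 0.413 rad/s²

I_rod = (1/12)ML² = (1/12)(2.77)(1.95)² = 0.8777 kg·m².
I_balls = 2·m·(L/2)² = 2(2.26)(0.9750)² = 4.297 kg·m².
Total I = 5.175 kg·m².
τ = F·(L/2) = (2.19)(0.975) = 2.135 N·m.
α = τ/I = 2.135/5.175 = 0.4126 rad/s².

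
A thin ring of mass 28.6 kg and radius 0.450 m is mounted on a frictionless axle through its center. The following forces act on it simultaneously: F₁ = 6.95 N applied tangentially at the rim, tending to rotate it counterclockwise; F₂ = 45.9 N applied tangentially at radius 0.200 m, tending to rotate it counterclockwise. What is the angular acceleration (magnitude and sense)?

I = MR² = (28.6)(0.450)² = 5.792 kg·m².
Taking counterclockwise as positive: τ₁ = +(6.95)(0.450) = +3.127 N·m; τ₂ = +(45.9)(0.200) = +9.180 N·m.
Net torque τ = 12.31 N·m.
α = τ/I = 12.31/5.792 = 2.125 rad/s².

α ≈ 2.13 rad/s², counterclockwise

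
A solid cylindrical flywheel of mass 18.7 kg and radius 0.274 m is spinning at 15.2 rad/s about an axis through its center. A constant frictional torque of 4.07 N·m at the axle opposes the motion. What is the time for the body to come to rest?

I = ½MR² = (1/2)(18.7)(0.274)² = 0.7020 kg·m².
The net torque has magnitude 4.07 N·m, opposing ω.
|α| = τ/I = 4.070/0.7020 = 5.798 rad/s² (deceleration).
0 = ω₀ − |α|t ⇒ t = ω₀/|α| = 15.2/5.798 = 2.622 s.

t ≈ 2.62 s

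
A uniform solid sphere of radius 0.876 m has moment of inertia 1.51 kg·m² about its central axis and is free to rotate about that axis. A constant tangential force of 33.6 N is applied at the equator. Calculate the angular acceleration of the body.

τ = F R = (33.6)(0.876) = 29.43 N·m.
From τ = Iα: α = 29.43/1.510 = 19.49 rad/s².

α ≈ 19.5 rad/s²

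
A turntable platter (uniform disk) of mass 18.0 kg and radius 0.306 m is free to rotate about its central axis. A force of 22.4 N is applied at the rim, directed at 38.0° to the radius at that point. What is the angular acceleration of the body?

I = ½MR² = (1/2)(18.0)(0.306)² = 0.8427 kg·m².
Only the tangential component produces torque: τ = F R sinθ = (22.4)(0.306) sin 38.0° = 4.220 N·m.
Newton's second law for rotation, τ = Iα, gives α = τ/I = 4.220/0.8427 = 5.008 rad/s².

α ≈ 5.01 rad/s²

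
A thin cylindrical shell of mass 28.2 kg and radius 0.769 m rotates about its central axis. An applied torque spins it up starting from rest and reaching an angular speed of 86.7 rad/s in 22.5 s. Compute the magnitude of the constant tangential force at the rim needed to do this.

F ≈ 83.6 N

I = MR² = (28.2)(0.769)² = 16.68 kg·m².
α = Δω/Δt = (86.7 − 0)/22.5 = 3.853 rad/s².
The required torque is τ = Iα = (16.68)(3.853) = 64.26 N·m.
A tangential force at the rim gives τ = FR, so F = τ/R = 64.26/0.769 = 83.56 N.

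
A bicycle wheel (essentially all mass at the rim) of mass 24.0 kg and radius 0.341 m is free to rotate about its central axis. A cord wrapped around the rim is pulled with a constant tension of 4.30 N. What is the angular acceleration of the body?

α ≈ 0.525 rad/s²

I = MR² = (24.0)(0.341)² = 2.791 kg·m².
τ = F R = (4.30)(0.341) = 1.466 N·m.
From τ = Iα: α = 1.466/2.791 = 0.5254 rad/s².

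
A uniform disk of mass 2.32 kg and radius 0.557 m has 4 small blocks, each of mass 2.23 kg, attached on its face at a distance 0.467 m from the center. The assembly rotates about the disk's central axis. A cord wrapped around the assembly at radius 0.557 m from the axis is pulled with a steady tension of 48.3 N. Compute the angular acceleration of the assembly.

I_disk = ½MR² = ½(2.32)(0.557)² = 0.3599 kg·m².
I_blocks = 4·m·r² = 4(2.23)(0.467)² = 1.945 kg·m².
Total I = 2.305 kg·m².
τ = F r = (48.3)(0.557) = 26.90 N·m.
α = τ/I = 26.90/2.305 = 11.67 rad/s².

α ≈ 11.7 rad/s²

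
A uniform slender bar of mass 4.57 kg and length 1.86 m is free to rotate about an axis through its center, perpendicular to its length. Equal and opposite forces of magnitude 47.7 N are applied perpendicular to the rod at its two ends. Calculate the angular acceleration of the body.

α ≈ 67.3 rad/s²

I = (1/12)ML² = (1/12)(4.57)(1.86)² = 1.318 kg·m².
The couple gives τ = F·(L/2) + F·(L/2) = F L = (47.7)(1.86) = 88.72 N·m.
Newton's second law for rotation, τ = Iα, gives α = τ/I = 88.72/1.318 = 67.34 rad/s².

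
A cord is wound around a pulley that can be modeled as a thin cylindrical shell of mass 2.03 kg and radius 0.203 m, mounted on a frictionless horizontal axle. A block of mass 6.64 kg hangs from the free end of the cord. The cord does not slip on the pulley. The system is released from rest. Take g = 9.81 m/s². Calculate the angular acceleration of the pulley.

I = MR² = (2.03)(0.203)² = 0.08365 kg·m².
Block: mg − T = ma. Pulley: TR = Iα. No-slip: a = αR, so T = (I/R²)a = 2.030·a.
Then mg = (m + 2.030)a, so a = (6.64)(9.81)/(6.64 + 2.030) = 7.513 m/s².
α = a/R = 7.513/0.203 = 37.01 rad/s².

α ≈ 37.0 rad/s²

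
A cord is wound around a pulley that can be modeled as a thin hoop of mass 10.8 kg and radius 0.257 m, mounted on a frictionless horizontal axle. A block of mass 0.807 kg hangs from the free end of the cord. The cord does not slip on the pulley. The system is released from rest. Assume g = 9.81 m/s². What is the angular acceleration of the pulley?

α ≈ 2.65 rad/s²

I = MR² = (10.8)(0.257)² = 0.7133 kg·m².
Block: mg − T = ma. Pulley: TR = Iα. No-slip: a = αR, so T = (I/R²)a = 10.80·a.
Then mg = (m + 10.80)a, so a = (0.807)(9.81)/(0.807 + 10.80) = 0.6821 m/s².
α = a/R = 0.6821/0.257 = 2.654 rad/s².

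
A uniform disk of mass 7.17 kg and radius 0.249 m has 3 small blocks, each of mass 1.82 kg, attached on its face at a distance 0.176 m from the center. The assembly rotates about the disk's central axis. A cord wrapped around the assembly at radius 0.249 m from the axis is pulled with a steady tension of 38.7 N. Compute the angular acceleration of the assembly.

α ≈ 24.6 rad/s²

I_disk = ½MR² = ½(7.17)(0.249)² = 0.2223 kg·m².
I_blocks = 3·m·r² = 3(1.82)(0.176)² = 0.1691 kg·m².
Total I = 0.3914 kg·m².
τ = F r = (38.7)(0.249) = 9.636 N·m.
α = τ/I = 9.636/0.3914 = 24.62 rad/s².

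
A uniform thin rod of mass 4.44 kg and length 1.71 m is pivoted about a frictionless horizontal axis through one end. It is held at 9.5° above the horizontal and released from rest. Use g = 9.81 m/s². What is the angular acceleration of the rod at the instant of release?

About the pivot, I = (1/3)ML² = (1/3)(4.44)(1.71)² = 4.328 kg·m².
The weight acts at the center, a distance L/2 = 0.8550 m from the pivot; τ = Mg(L/2) cos 9.5° = 36.73 N·m.
α = τ/I = 36.73/4.328 = 8.487 rad/s².
(Equivalently α = (3g/(2L)) cos 9.5° = 8.487 rad/s².)

α ≈ 8.49 rad/s²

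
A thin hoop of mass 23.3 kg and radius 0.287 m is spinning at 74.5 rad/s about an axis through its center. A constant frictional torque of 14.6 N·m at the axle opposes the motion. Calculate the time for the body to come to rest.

I = MR² = (23.3)(0.287)² = 1.919 kg·m².
The net torque has magnitude 14.6 N·m, opposing ω.
|α| = τ/I = 14.60/1.919 = 7.607 rad/s² (deceleration).
0 = ω₀ − |α|t ⇒ t = ω₀/|α| = 74.5/7.607 = 9.793 s.

t ≈ 9.79 s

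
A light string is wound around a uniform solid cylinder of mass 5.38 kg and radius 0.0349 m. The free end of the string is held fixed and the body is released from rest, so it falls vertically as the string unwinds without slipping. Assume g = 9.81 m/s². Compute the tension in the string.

T ≈ 17.6 N

Translation: Mg − T = Ma. Rotation about the center: TR = Iα with I = ½MR².
With a = αR: T = (I/R²)a = (1/2)M a, so Mg = (1 + 0.5000)Ma.
a = g/(1 + 0.5000) = 9.81/1.500 = 6.540 m/s².
T = 0.5000·M·a = (0.5000)(5.38)(6.540) = 17.59 N.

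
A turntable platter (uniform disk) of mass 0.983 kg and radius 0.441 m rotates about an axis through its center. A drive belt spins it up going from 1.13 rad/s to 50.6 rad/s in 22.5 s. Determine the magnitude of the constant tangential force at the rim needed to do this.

I = ½MR² = (1/2)(0.983)(0.441)² = 0.09559 kg·m².
α = Δω/Δt = (50.6 − 1.13)/22.5 = 2.199 rad/s².
The required torque is τ = Iα = (0.09559)(2.199) = 0.2102 N·m.
A tangential force at the rim gives τ = FR, so F = τ/R = 0.2102/0.441 = 0.4766 N.

F ≈ 0.477 N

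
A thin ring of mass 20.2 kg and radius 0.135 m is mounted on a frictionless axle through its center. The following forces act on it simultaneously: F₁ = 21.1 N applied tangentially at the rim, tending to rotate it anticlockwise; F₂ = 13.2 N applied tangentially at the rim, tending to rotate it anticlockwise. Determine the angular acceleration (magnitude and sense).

α ≈ 12.6 rad/s², anticlockwise

I = MR² = (20.2)(0.135)² = 0.3681 kg·m².
Taking anticlockwise as positive: τ₁ = +(21.1)(0.135) = +2.849 N·m; τ₂ = +(13.2)(0.135) = +1.782 N·m.
Net torque τ = 4.631 N·m.
α = τ/I = 4.631/0.3681 = 12.58 rad/s².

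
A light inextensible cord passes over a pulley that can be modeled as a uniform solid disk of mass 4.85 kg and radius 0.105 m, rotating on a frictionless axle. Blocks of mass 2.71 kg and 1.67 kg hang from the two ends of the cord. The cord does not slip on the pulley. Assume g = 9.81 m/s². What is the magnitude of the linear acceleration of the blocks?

I = ½MR² = (1/2)(4.85)(0.105)² = 0.02674 kg·m².
Heavier block: m₁g − T₁ = m₁a. Lighter block: T₂ − m₂g = m₂a.
Pulley: (T₁ − T₂)R = Iα = I(a/R), so T₁ − T₂ = (I/R²)a = (1/2)M_p a = 2.425·a.
Adding the three: (m₁ − m₂)g = (m₁ + m₂ + 2.425)a, so a = (2.71 − 1.67)(9.81)/(2.71 + 1.67 + 2.425) = 1.499 m/s².

a ≈ 1.50 m/s²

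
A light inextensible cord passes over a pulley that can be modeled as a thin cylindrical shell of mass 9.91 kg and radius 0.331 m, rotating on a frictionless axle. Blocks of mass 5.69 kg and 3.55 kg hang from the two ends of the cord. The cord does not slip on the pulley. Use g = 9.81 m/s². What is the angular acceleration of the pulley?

I = MR² = (9.91)(0.331)² = 1.086 kg·m².
Heavier block: m₁g − T₁ = m₁a. Lighter block: T₂ − m₂g = m₂a.
Pulley: (T₁ − T₂)R = Iα = I(a/R), so T₁ − T₂ = (I/R²)a = 1·M_p a = 9.910·a.
Adding the three: (m₁ − m₂)g = (m₁ + m₂ + 9.910)a, so a = (5.69 − 3.55)(9.81)/(5.69 + 3.55 + 9.910) = 1.096 m/s².
α = a/R = 1.096/0.331 = 3.312 rad/s².

α ≈ 3.31 rad/s²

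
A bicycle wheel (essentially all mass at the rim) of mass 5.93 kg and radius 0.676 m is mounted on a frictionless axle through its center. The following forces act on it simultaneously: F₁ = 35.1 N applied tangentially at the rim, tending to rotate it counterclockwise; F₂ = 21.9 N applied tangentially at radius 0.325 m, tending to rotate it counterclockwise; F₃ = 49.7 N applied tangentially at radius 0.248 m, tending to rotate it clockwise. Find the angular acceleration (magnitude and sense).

α ≈ 6.83 rad/s², counterclockwise

I = MR² = (5.93)(0.676)² = 2.710 kg·m².
Taking counterclockwise as positive: τ₁ = +(35.1)(0.676) = +23.73 N·m; τ₂ = +(21.9)(0.325) = +7.117 N·m; τ₃ = −(49.7)(0.248) = −12.33 N·m.
Net torque τ = 18.52 N·m.
α = τ/I = 18.52/2.710 = 6.834 rad/s².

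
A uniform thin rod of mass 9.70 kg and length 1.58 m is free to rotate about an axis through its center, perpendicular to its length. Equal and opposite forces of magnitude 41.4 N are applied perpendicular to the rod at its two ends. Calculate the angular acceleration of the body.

α ≈ 32.4 rad/s²

I = (1/12)ML² = (1/12)(9.70)(1.58)² = 2.018 kg·m².
The couple gives τ = F·(L/2) + F·(L/2) = F L = (41.4)(1.58) = 65.41 N·m.
Newton's second law for rotation, τ = Iα, gives α = τ/I = 65.41/2.018 = 32.42 rad/s².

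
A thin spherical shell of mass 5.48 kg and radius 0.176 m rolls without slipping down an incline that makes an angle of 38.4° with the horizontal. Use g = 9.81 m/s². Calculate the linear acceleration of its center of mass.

a ≈ 3.66 m/s²

Translation along the incline: Mg sinθ − f = Ma.
Rotation about the center: fR = Iα with I = (2/3)MR². No-slip gives a = αR, so f = (I/R²)a = (2/3)M a.
Substituting: Mg sinθ = (1 + 0.6667)Ma, so a = g sinθ/(1 + 0.6667) = (9.81) sin 38.4° / 1.667 = 3.656 m/s².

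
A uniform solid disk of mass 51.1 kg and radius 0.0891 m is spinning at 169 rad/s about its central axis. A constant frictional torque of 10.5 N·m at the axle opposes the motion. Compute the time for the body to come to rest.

t ≈ 3.26 s

I = ½MR² = (1/2)(51.1)(0.0891)² = 0.2028 kg·m².
The net torque has magnitude 10.5 N·m, opposing ω.
|α| = τ/I = 10.50/0.2028 = 51.77 rad/s² (deceleration).
0 = ω₀ − |α|t ⇒ t = ω₀/|α| = 169/51.77 = 3.265 s.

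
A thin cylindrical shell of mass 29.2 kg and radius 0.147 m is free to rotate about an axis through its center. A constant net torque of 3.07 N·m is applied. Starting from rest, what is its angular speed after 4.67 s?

ω ≈ 22.7 rad/s

I = MR² = (29.2)(0.147)² = 0.6310 kg·m².
α = τ/I = 3.07/0.6310 = 4.865 rad/s².
ω = ω₀ + αt = 0 + (4.865)(4.67) = 22.72 rad/s.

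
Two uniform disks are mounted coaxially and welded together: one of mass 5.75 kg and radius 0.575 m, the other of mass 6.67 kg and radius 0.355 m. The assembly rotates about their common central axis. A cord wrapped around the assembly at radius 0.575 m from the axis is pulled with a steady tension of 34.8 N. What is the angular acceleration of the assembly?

I = ½M₁R₁² + ½M₂R₂² = ½(5.75)(0.575)² + ½(6.67)(0.355)² = 1.371 kg·m².
τ = F r = (34.8)(0.575) = 20.01 N·m.
α = τ/I = 20.01/1.371 = 14.60 rad/s².

α ≈ 14.6 rad/s²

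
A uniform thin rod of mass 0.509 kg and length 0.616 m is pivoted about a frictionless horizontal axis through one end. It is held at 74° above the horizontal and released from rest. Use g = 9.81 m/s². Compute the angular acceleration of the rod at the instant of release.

α ≈ 6.58 rad/s²

About the pivot, I = (1/3)ML² = (1/3)(0.509)(0.616)² = 0.06438 kg·m².
The weight acts at the center, a distance L/2 = 0.3080 m from the pivot; τ = Mg(L/2) cos 74° = 0.4239 N·m.
α = τ/I = 0.4239/0.06438 = 6.584 rad/s².
(Equivalently α = (3g/(2L)) cos 74° = 6.584 rad/s².)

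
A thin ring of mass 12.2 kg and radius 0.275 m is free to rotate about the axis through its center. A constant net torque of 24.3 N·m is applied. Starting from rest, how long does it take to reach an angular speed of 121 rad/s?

I = MR² = (12.2)(0.275)² = 0.9226 kg·m².
α = τ/I = 24.3/0.9226 = 26.34 rad/s².
ω = αt ⇒ t = ω/α = 121/26.34 = 4.594 s.

t ≈ 4.59 s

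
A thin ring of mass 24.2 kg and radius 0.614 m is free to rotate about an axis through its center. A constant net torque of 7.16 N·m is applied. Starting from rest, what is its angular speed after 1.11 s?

I = MR² = (24.2)(0.614)² = 9.123 kg·m².
α = τ/I = 7.16/9.123 = 0.7848 rad/s².
ω = ω₀ + αt = 0 + (0.7848)(1.11) = 0.8711 rad/s.

ω ≈ 0.871 rad/s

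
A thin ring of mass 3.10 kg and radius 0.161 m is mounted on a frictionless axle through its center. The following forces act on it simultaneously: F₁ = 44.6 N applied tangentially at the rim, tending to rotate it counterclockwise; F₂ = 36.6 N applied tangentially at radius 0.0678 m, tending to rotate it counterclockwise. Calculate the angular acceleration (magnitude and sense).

α ≈ 120 rad/s², counterclockwise

I = MR² = (3.10)(0.161)² = 0.08036 kg·m².
Taking counterclockwise as positive: τ₁ = +(44.6)(0.161) = +7.181 N·m; τ₂ = +(36.6)(0.0678) = +2.481 N·m.
Net torque τ = 9.662 N·m.
α = τ/I = 9.662/0.08036 = 120.2 rad/s².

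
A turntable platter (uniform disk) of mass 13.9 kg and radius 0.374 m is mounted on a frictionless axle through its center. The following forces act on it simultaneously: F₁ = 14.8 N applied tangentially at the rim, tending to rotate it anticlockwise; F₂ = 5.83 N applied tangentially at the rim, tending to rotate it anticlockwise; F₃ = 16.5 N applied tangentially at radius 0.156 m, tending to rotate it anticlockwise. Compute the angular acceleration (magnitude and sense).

I = ½MR² = (1/2)(13.9)(0.374)² = 0.9721 kg·m².
Taking anticlockwise as positive: τ₁ = +(14.8)(0.374) = +5.535 N·m; τ₂ = +(5.83)(0.374) = +2.180 N·m; τ₃ = +(16.5)(0.156) = +2.574 N·m.
Net torque τ = 10.29 N·m.
α = τ/I = 10.29/0.9721 = 10.58 rad/s².

α ≈ 10.6 rad/s², anticlockwise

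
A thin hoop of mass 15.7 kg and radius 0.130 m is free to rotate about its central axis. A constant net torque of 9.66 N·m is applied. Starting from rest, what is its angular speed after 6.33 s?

I = MR² = (15.7)(0.130)² = 0.2653 kg·m².
α = τ/I = 9.66/0.2653 = 36.41 rad/s².
ω = ω₀ + αt = 0 + (36.41)(6.33) = 230.5 rad/s.

ω ≈ 230 rad/s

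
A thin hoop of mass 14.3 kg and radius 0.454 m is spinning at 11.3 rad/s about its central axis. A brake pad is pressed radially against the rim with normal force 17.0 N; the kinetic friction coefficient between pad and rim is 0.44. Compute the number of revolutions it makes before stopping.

I = MR² = (14.3)(0.454)² = 2.947 kg·m².
Friction force f = μN = (0.44)(17.0) = 7.480 N at the rim; torque magnitude τ = fR = 3.396 N·m, opposing ω.
|α| = τ/I = 3.396/2.947 = 1.152 rad/s² (deceleration).
ω² = ω₀² − 2|α|θ with ω = 0 ⇒ θ = ω₀²/(2|α|) = 55.41 rad = 8.819 rev.

≈ 8.82 revolutions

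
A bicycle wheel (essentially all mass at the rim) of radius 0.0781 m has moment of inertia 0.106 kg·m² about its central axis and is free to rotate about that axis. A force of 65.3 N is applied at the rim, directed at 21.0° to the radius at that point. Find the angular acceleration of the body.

Only the tangential component produces torque: τ = F R sinθ = (65.3)(0.0781) sin 21.0° = 1.828 N·m.
From τ = Iα: α = 1.828/0.1060 = 17.24 rad/s².

α ≈ 17.2 rad/s²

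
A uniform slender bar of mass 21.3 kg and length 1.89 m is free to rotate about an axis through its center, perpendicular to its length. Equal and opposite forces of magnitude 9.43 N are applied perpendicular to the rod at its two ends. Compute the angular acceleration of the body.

I = (1/12)ML² = (1/12)(21.3)(1.89)² = 6.340 kg·m².
The couple gives τ = F·(L/2) + F·(L/2) = F L = (9.43)(1.89) = 17.82 N·m.
From τ = Iα: α = 17.82/6.340 = 2.811 rad/s².

α ≈ 2.81 rad/s²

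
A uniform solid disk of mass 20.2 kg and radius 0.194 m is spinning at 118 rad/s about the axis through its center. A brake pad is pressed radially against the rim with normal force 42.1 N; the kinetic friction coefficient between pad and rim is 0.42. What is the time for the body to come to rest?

t ≈ 13.1 s

I = ½MR² = (1/2)(20.2)(0.194)² = 0.3801 kg·m².
Friction force f = μN = (0.42)(42.1) = 17.68 N at the rim; torque magnitude τ = fR = 3.430 N·m, opposing ω.
|α| = τ/I = 3.430/0.3801 = 9.024 rad/s² (deceleration).
0 = ω₀ − |α|t ⇒ t = ω₀/|α| = 118/9.024 = 13.08 s.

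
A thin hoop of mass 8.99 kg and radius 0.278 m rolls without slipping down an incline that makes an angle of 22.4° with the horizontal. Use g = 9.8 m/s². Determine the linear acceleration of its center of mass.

a ≈ 1.87 m/s²

Translation along the incline: Mg sinθ − f = Ma.
Rotation about the center: fR = Iα with I = MR². No-slip gives a = αR, so f = (I/R²)a = M a.
Substituting: Mg sinθ = (1 + 1.000)Ma, so a = g sinθ/(1 + 1.000) = (9.8) sin 22.4° / 2.000 = 1.867 m/s².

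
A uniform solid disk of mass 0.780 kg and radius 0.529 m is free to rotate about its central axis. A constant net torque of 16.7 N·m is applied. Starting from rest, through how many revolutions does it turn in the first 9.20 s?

I = ½MR² = (1/2)(0.780)(0.529)² = 0.1091 kg·m².
α = τ/I = 16.7/0.1091 = 153.0 rad/s².
θ = ½αt² = ½(153.0)(9.20)² = 6476 rad.
Revolutions = θ/(2π) = 1031.

≈ 1030 revolutions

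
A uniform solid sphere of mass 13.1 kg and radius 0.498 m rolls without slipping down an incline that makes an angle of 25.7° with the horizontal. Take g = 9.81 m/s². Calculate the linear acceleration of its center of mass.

Translation along the incline: Mg sinθ − f = Ma.
Rotation about the center: fR = Iα with I = (2/5)MR². No-slip gives a = αR, so f = (I/R²)a = (2/5)M a.
Substituting: Mg sinθ = (1 + 0.4000)Ma, so a = g sinθ/(1 + 0.4000) = (9.81) sin 25.7° / 1.400 = 3.039 m/s².

a ≈ 3.04 m/s²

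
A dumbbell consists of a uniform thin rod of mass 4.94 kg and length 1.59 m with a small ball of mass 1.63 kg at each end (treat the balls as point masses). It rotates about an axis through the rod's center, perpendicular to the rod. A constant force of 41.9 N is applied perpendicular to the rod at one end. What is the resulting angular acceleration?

α ≈ 10.7 rad/s²

I_rod = (1/12)ML² = (1/12)(4.94)(1.59)² = 1.041 kg·m².
I_balls = 2·m·(L/2)² = 2(1.63)(0.7950)² = 2.060 kg·m².
Total I = 3.101 kg·m².
τ = F·(L/2) = (41.9)(0.795) = 33.31 N·m.
α = τ/I = 33.31/3.101 = 10.74 rad/s².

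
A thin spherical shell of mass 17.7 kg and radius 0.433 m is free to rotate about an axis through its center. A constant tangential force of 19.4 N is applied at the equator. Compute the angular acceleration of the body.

α ≈ 3.80 rad/s²

I = (2/3)MR² = (2/3)(17.7)(0.433)² = 2.212 kg·m².
τ = F R = (19.4)(0.433) = 8.400 N·m.
From τ = Iα: α = 8.400/2.212 = 3.797 rad/s².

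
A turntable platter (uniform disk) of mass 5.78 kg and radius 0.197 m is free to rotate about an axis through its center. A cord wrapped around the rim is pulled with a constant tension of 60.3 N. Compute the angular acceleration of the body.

I = ½MR² = (1/2)(5.78)(0.197)² = 0.1122 kg·m².
τ = F R = (60.3)(0.197) = 11.88 N·m.
From τ = Iα: α = 11.88/0.1122 = 105.9 rad/s².

α ≈ 106 rad/s²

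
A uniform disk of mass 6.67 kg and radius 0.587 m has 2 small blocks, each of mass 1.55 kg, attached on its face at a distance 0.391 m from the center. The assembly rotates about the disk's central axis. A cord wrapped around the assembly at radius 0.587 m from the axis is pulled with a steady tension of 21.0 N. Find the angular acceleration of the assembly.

α ≈ 7.59 rad/s²

I_disk = ½MR² = ½(6.67)(0.587)² = 1.149 kg·m².
I_blocks = 2·m·r² = 2(1.55)(0.391)² = 0.4739 kg·m².
Total I = 1.623 kg·m².
τ = F r = (21.0)(0.587) = 12.33 N·m.
α = τ/I = 12.33/1.623 = 7.595 rad/s².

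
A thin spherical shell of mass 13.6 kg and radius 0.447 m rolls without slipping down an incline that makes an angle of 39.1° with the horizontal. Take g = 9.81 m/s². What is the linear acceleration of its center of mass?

Translation along the incline: Mg sinθ − f = Ma.
Rotation about the center: fR = Iα with I = (2/3)MR². No-slip gives a = αR, so f = (I/R²)a = (2/3)M a.
Substituting: Mg sinθ = (1 + 0.6667)Ma, so a = g sinθ/(1 + 0.6667) = (9.81) sin 39.1° / 1.667 = 3.712 m/s².

a ≈ 3.71 m/s²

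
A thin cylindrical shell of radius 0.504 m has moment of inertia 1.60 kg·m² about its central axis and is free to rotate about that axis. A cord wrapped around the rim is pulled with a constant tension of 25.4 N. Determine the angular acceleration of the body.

α ≈ 8.00 rad/s²

τ = F R = (25.4)(0.504) = 12.80 N·m.
From τ = Iα: α = 12.80/1.600 = 8.001 rad/s².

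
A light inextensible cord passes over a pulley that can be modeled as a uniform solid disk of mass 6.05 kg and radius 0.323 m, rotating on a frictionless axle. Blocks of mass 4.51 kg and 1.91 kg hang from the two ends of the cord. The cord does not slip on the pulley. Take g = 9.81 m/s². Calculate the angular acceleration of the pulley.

α ≈ 8.36 rad/s²

I = ½MR² = (1/2)(6.05)(0.323)² = 0.3156 kg·m².
Heavier block: m₁g − T₁ = m₁a. Lighter block: T₂ − m₂g = m₂a.
Pulley: (T₁ − T₂)R = Iα = I(a/R), so T₁ − T₂ = (I/R²)a = (1/2)M_p a = 3.025·a.
Adding the three: (m₁ − m₂)g = (m₁ + m₂ + 3.025)a, so a = (4.51 − 1.91)(9.81)/(4.51 + 1.91 + 3.025) = 2.700 m/s².
α = a/R = 2.700/0.323 = 8.361 rad/s².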